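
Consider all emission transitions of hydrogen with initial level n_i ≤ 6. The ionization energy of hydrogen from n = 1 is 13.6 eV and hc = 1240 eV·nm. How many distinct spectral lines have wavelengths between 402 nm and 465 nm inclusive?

Enumerate all n_i → n_f pairs with 1 ≤ n_f < n_i ≤ 6 and compute λ = 1240 / [13.6·1·(1/n_f² − 1/n_i²)].
Lines falling in [402, 465] nm: 6→2 (410.3 nm), 5→2 (434.2 nm).

2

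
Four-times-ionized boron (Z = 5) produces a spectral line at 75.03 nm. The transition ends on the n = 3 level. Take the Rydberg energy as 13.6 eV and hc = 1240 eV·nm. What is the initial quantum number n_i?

The photon energy is ΔE = hc/λ = 1240 / 75.03 = 16.53 eV.
With Z = 5, ΔE = 340.0 × (1/n_f² − 1/n_i²), so 1/n_f² − 1/n_i² = 0.04861.
With n_f = 3: 1/n_i² = 1/9 − 0.04861 = 0.06250, so n_i ≈ 4.00.

n_i = 4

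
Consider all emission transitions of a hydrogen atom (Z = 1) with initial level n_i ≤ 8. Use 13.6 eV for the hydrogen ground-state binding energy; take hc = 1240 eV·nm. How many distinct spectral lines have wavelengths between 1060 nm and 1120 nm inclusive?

1

Enumerate all n_i → n_f pairs with 1 ≤ n_f < n_i ≤ 8 and compute λ = 1240 / [13.6·1·(1/n_f² − 1/n_i²)].
Lines falling in [1060, 1120] nm: 6→3 (1094 nm).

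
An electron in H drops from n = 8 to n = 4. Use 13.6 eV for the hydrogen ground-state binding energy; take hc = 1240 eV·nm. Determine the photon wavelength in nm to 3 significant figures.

1950 nm

ΔE = 13.60 × (1/4² − 1/8²) = 13.60 × 0.04688 = 0.6375 eV.
λ = hc/ΔE = 1240 / 0.6375 = 1950 nm.
This line belongs to the Brackett series.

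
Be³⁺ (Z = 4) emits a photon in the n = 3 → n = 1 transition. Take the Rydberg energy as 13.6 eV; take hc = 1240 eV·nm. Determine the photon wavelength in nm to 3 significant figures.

6.41 nm

For Z = 4 the level energies scale as Z², so the effective Rydberg energy is 13.6 × 16 = 217.6 eV.
ΔE = 217.6 × (1/1² − 1/3²) = 217.6 × 0.8889 = 193.4 eV.
λ = hc/ΔE = 1240 / 193.4 = 6.41 nm.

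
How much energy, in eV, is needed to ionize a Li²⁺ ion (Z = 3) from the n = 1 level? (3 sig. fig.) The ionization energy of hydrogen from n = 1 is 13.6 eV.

E_n = −13.6 Z²/n² = −122.4/n² eV for Z = 3.
E_1 = −122.4/1 = −122 eV, so ionization (to E = 0) requires 122 eV.

122 eV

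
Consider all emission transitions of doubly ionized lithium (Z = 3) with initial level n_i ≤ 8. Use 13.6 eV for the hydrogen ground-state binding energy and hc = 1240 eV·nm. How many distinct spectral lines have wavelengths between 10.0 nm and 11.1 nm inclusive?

Enumerate all n_i → n_f pairs with 1 ≤ n_f < n_i ≤ 8 and compute λ = 1240 / [13.6·9·(1/n_f² − 1/n_i²)].
Lines falling in [10.0, 11.1] nm: 8→1 (10.29 nm), 7→1 (10.34 nm), 6→1 (10.42 nm), 5→1 (10.55 nm), 4→1 (10.81 nm).

5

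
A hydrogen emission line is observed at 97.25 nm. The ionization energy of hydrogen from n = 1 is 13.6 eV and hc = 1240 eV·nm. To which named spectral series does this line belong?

Lyman

ΔE = 1240/97.25 = 12.75 eV.
This matches 13.6 × (1/1² − 1/4²), so n_f = 1: the Lyman series.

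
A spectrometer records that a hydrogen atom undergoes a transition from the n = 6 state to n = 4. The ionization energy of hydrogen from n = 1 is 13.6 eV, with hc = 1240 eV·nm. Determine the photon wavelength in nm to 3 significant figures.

ΔE = 13.60 × (1/4² − 1/6²) = 13.60 × 0.03472 = 0.4722 eV.
λ = hc/ΔE = 1240 / 0.4722 = 2630 nm.
This line belongs to the Brackett series.

2630 nm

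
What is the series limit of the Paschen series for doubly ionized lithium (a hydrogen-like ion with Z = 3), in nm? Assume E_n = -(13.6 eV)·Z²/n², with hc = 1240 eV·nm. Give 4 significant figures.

The Paschen series has lower level n_f = 3; the series limit corresponds to n_i → ∞.
ΔE_max = 13.6 × 9 / 3² = 13.60 eV.
λ_min = 1240 / 13.60 = 91.18 nm.

91.18 nm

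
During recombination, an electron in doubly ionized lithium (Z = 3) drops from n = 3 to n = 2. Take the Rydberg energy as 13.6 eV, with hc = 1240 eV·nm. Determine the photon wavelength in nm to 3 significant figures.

72.9 nm

For Z = 3 the level energies scale as Z², so the effective Rydberg energy is 13.6 × 9 = 122.4 eV.
ΔE = 122.4 × (1/2² − 1/3²) = 122.4 × 0.1389 = 17.00 eV.
λ = hc/ΔE = 1240 / 17.00 = 72.9 nm.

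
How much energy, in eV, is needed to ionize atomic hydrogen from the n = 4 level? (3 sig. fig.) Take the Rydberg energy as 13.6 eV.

E_4 = −13.60/16 = −0.850 eV, so ionization (to E = 0) requires 0.850 eV.

0.850 eV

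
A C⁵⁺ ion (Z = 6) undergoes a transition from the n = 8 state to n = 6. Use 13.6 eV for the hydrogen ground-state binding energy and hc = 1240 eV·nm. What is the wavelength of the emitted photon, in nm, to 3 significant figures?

208 nm

For Z = 6 the level energies scale as Z², so the effective Rydberg energy is 13.6 × 36 = 489.6 eV.
ΔE = 489.6 × (1/6² − 1/8²) = 489.6 × 0.01215 = 5.950 eV.
λ = hc/ΔE = 1240 / 5.950 = 208 nm.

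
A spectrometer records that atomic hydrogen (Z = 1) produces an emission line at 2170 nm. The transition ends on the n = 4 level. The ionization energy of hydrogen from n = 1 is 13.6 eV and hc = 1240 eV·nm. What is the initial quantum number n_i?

n_i = 7

The photon energy is ΔE = hc/λ = 1240 / 2170 = 0.5714 eV.
With Z = 1, ΔE = 13.60 × (1/n_f² − 1/n_i²), so 1/n_f² − 1/n_i² = 0.04202.
With n_f = 4: 1/n_i² = 1/16 − 0.04202 = 0.02048, so n_i ≈ 6.99.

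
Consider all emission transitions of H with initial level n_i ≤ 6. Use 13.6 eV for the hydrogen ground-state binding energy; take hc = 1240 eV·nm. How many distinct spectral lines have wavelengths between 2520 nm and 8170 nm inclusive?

Enumerate all n_i → n_f pairs with 1 ≤ n_f < n_i ≤ 6 and compute λ = 1240 / [13.6·1·(1/n_f² − 1/n_i²)].
Lines falling in [2520, 8170] nm: 6→4 (2626 nm), 5→4 (4052 nm), 6→5 (7460 nm).

3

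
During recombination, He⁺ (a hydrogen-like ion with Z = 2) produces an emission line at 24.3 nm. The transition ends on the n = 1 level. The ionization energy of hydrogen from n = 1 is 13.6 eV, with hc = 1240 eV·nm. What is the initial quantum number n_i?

n_i = 4

The photon energy is ΔE = hc/λ = 1240 / 24.3 = 51.03 eV.
With Z = 2, ΔE = 54.40 × (1/n_f² − 1/n_i²), so 1/n_f² − 1/n_i² = 0.9380.
With n_f = 1: 1/n_i² = 1/1 − 0.9380 = 0.06197, so n_i ≈ 4.02.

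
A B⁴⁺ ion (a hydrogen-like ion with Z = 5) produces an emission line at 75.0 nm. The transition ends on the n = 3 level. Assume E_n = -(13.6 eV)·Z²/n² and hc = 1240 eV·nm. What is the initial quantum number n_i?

The photon energy is ΔE = hc/λ = 1240 / 75.0 = 16.53 eV.
With Z = 5, ΔE = 340.0 × (1/n_f² − 1/n_i²), so 1/n_f² − 1/n_i² = 0.04863.
With n_f = 3: 1/n_i² = 1/9 − 0.04863 = 0.06248, so n_i ≈ 4.00.

n_i = 4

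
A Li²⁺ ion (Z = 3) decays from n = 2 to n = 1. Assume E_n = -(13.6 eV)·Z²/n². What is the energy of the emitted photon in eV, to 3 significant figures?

91.8 eV

The Bohr energies scale as Z², so for Z = 3: E_n = −122.4/n² eV.
E_2 = −122.4/4 = −30.60 eV and E_1 = −122.4/1 = −122.4 eV.
The photon energy is |E_2 − E_1| = 91.8 eV.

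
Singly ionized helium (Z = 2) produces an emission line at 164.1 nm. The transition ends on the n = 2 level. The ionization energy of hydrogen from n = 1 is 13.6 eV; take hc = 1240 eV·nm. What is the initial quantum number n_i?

n_i = 3

The photon energy is ΔE = hc/λ = 1240 / 164.1 = 7.556 eV.
With Z = 2, ΔE = 54.40 × (1/n_f² − 1/n_i²), so 1/n_f² − 1/n_i² = 0.1389.
With n_f = 2: 1/n_i² = 1/4 − 0.1389 = 0.1111, so n_i ≈ 3.00.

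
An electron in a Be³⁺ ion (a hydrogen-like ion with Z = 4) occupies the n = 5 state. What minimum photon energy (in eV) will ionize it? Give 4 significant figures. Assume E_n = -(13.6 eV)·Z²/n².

E_n = −13.6 Z²/n² = −217.6/n² eV for Z = 4.
E_5 = −217.6/25 = −8.704 eV, so ionization (to E = 0) requires 8.704 eV.

8.704 eV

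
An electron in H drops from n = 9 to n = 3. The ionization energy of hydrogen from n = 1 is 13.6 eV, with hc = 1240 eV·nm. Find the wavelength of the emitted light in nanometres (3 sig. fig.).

ΔE = 13.60 × (1/3² − 1/9²) = 13.60 × 0.09877 = 1.343 eV.
λ = hc/ΔE = 1240 / 1.343 = 923 nm.

923 nm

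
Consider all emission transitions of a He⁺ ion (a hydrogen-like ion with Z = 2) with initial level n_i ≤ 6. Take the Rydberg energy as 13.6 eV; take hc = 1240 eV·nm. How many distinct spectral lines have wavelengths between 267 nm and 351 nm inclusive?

2

Enumerate all n_i → n_f pairs with 1 ≤ n_f < n_i ≤ 6 and compute λ = 1240 / [13.6·4·(1/n_f² − 1/n_i²)].
Lines falling in [267, 351] nm: 6→3 (273.5 nm), 5→3 (320.5 nm).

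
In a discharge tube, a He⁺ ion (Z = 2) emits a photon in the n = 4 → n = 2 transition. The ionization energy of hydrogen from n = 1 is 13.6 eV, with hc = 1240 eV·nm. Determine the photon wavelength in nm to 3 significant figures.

For Z = 2 the level energies scale as Z², so the effective Rydberg energy is 13.6 × 4 = 54.40 eV.
ΔE = 54.40 × (1/2² − 1/4²) = 54.40 × 0.1875 = 10.20 eV.
λ = hc/ΔE = 1240 / 10.20 = 122 nm.

122 nm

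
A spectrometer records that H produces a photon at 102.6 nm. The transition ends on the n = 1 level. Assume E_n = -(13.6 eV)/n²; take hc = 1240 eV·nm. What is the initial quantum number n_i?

n_i = 3

The photon energy is ΔE = hc/λ = 1240 / 102.6 = 12.09 eV.
With Z = 1, ΔE = 13.60 × (1/n_f² − 1/n_i²), so 1/n_f² − 1/n_i² = 0.8887.
With n_f = 1: 1/n_i² = 1/1 − 0.8887 = 0.1113, so n_i ≈ 3.00.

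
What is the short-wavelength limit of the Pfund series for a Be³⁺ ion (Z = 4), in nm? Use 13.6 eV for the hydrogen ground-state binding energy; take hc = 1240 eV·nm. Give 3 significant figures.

The Pfund series has lower level n_f = 5; the series limit corresponds to n_i → ∞.
ΔE_max = 13.6 × 16 / 5² = 8.704 eV.
λ_min = 1240 / 8.704 = 142 nm.

142 nm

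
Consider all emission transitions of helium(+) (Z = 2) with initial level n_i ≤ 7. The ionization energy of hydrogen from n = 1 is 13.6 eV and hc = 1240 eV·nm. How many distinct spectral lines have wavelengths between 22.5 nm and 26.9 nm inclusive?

Enumerate all n_i → n_f pairs with 1 ≤ n_f < n_i ≤ 7 and compute λ = 1240 / [13.6·4·(1/n_f² − 1/n_i²)].
Lines falling in [22.5, 26.9] nm: 7→1 (23.27 nm), 6→1 (23.45 nm), 5→1 (23.74 nm), 4→1 (24.31 nm), 3→1 (25.64 nm).

5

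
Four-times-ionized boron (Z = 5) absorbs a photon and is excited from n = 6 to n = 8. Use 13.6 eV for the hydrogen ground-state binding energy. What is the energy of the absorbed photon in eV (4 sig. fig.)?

4.132 eV

The Bohr energies scale as Z², so for Z = 5: E_n = −340.0/n² eV.
E_8 = −340.0/64 = −5.313 eV and E_6 = −340.0/36 = −9.444 eV.
The photon energy is |E_8 − E_6| = 4.132 eV.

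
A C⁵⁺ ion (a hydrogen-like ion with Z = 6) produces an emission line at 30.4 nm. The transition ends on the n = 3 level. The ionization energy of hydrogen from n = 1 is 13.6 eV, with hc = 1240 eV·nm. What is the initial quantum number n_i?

n_i = 6

The photon energy is ΔE = hc/λ = 1240 / 30.4 = 40.79 eV.
With Z = 6, ΔE = 489.6 × (1/n_f² − 1/n_i²), so 1/n_f² − 1/n_i² = 0.08331.
With n_f = 3: 1/n_i² = 1/9 − 0.08331 = 0.02780, so n_i ≈ 6.00.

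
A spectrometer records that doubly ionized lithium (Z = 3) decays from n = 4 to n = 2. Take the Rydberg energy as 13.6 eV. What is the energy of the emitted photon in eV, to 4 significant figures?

22.95 eV

The Bohr energies scale as Z², so for Z = 3: E_n = −122.4/n² eV.
E_4 = −122.4/16 = −7.650 eV and E_2 = −122.4/4 = −30.60 eV.
The photon energy is |E_4 − E_2| = 22.95 eV.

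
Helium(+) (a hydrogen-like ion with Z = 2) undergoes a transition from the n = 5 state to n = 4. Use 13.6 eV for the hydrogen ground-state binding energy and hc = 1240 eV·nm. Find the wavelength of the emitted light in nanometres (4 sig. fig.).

For Z = 2 the level energies scale as Z², so the effective Rydberg energy is 13.6 × 4 = 54.40 eV.
ΔE = 54.40 × (1/4² − 1/5²) = 54.40 × 0.02250 = 1.224 eV.
λ = hc/ΔE = 1240 / 1.224 = 1013 nm.

1013 nm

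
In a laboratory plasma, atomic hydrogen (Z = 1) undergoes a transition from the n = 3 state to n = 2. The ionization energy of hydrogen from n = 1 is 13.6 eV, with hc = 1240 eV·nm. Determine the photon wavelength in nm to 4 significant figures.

656.5 nm

ΔE = 13.60 × (1/2² − 1/3²) = 13.60 × 0.1389 = 1.889 eV.
λ = hc/ΔE = 1240 / 1.889 = 656.5 nm.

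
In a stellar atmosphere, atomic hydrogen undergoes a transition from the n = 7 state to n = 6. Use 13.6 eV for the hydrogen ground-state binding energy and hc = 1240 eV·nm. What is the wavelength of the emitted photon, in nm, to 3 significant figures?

ΔE = 13.60 × (1/6² − 1/7²) = 13.60 × 0.007370 = 0.1002 eV.
λ = hc/ΔE = 1240 / 0.1002 = 12400 nm.

12400 nm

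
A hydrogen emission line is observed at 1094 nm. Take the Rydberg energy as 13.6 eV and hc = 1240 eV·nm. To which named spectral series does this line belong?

Paschen

ΔE = 1240/1094 = 1.133 eV.
This matches 13.6 × (1/3² − 1/6²), so n_f = 3: the Paschen series.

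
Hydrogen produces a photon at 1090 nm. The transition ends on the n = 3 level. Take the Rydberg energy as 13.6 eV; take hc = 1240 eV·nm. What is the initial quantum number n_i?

n_i = 6

The photon energy is ΔE = hc/λ = 1240 / 1090 = 1.138 eV.
With Z = 1, ΔE = 13.60 × (1/n_f² − 1/n_i²), so 1/n_f² − 1/n_i² = 0.08365.
With n_f = 3: 1/n_i² = 1/9 − 0.08365 = 0.02746, so n_i ≈ 6.03.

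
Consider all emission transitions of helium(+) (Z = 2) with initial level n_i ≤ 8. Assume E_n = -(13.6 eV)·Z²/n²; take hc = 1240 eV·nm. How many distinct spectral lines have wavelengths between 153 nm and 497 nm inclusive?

Enumerate all n_i → n_f pairs with 1 ≤ n_f < n_i ≤ 8 and compute λ = 1240 / [13.6·4·(1/n_f² − 1/n_i²)].
Lines falling in [153, 497] nm: 3→2 (164.1 nm), 8→3 (238.7 nm), 7→3 (251.3 nm), 6→3 (273.5 nm), 5→3 (320.5 nm), 4→3 (468.9 nm), 8→4 (486.3 nm).

7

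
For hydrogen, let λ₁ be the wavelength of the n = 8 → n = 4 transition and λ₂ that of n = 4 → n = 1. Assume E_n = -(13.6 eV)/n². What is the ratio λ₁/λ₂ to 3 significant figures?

20.0

λ ∝ 1/ΔE ∝ 1/(1/n_f² − 1/n_i²), and the Z² and hc factors cancel in the ratio.
λ₁/λ₂ = (1/1² − 1/4²)/(1/4² − 1/8²) = 0.9375/0.04688 = 20.0.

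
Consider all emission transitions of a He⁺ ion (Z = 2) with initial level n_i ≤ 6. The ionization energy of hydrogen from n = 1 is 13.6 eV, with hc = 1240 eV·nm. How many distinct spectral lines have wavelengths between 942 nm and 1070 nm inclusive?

Enumerate all n_i → n_f pairs with 1 ≤ n_f < n_i ≤ 6 and compute λ = 1240 / [13.6·4·(1/n_f² − 1/n_i²)].
Lines falling in [942, 1070] nm: 5→4 (1013 nm).

1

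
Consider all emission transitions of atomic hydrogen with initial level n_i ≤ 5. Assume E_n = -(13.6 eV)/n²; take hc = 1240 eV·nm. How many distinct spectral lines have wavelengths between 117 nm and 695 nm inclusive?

Enumerate all n_i → n_f pairs with 1 ≤ n_f < n_i ≤ 5 and compute λ = 1240 / [13.6·1·(1/n_f² − 1/n_i²)].
Lines falling in [117, 695] nm: 2→1 (121.6 nm), 5→2 (434.2 nm), 4→2 (486.3 nm), 3→2 (656.5 nm).

4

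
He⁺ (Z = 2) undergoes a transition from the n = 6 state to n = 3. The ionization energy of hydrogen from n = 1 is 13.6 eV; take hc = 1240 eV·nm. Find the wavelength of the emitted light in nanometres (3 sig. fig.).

274 nm

For Z = 2 the level energies scale as Z², so the effective Rydberg energy is 13.6 × 4 = 54.40 eV.
ΔE = 54.40 × (1/3² − 1/6²) = 54.40 × 0.08333 = 4.533 eV.
λ = hc/ΔE = 1240 / 4.533 = 274 nm.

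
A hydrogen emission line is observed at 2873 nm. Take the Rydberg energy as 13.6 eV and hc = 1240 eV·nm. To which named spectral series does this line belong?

ΔE = 1240/2873 = 0.4316 eV.
This matches 13.6 × (1/5² − 1/11²), so n_f = 5: the Pfund series.

Pfund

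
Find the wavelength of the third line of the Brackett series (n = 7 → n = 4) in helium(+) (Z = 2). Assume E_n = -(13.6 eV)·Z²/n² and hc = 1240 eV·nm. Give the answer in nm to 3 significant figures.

The Brackett series terminates on n_f = 4; the third line has n_i = 4+3 = 7.
ΔE = 54.40 × (1/4² − 1/7²) = 2.290 eV.
λ = 1240 / 2.290 = 542 nm.

542 nm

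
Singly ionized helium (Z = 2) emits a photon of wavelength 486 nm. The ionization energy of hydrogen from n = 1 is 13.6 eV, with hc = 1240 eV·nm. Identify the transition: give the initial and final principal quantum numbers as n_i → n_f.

n_i = 8, n_f = 4

The photon energy is ΔE = hc/λ = 1240 / 486 = 2.551 eV.
With Z = 2, ΔE = 54.40 × (1/n_f² − 1/n_i²), so 1/n_f² − 1/n_i² = 0.04690.
Trying n_f = 4 gives 1/n_i² = 0.01560, i.e. n_i ≈ 8; this pair matches.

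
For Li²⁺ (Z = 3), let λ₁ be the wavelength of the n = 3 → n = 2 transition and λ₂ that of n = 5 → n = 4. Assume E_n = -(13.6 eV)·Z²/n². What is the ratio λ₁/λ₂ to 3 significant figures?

λ ∝ 1/ΔE ∝ 1/(1/n_f² − 1/n_i²), and the Z² and hc factors cancel in the ratio.
λ₁/λ₂ = (1/4² − 1/5²)/(1/2² − 1/3²) = 0.02250/0.1389 = 0.162.

0.162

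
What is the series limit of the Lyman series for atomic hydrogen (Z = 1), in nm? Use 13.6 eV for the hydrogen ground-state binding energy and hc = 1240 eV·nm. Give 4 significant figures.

91.18 nm

The Lyman series has lower level n_f = 1; the series limit corresponds to n_i → ∞.
ΔE_max = 13.6 × 1 / 1² = 13.60 eV.
λ_min = 1240 / 13.60 = 91.18 nm.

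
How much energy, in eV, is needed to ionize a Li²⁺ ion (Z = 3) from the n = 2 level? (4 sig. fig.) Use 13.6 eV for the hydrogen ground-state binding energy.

30.60 eV

E_n = −13.6 Z²/n² = −122.4/n² eV for Z = 3.
E_2 = −122.4/4 = −30.60 eV, so ionization (to E = 0) requires 30.60 eV.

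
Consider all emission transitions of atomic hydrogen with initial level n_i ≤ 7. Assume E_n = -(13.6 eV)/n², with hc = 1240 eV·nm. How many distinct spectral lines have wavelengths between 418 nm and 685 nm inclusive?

Enumerate all n_i → n_f pairs with 1 ≤ n_f < n_i ≤ 7 and compute λ = 1240 / [13.6·1·(1/n_f² − 1/n_i²)].
Lines falling in [418, 685] nm: 5→2 (434.2 nm), 4→2 (486.3 nm), 3→2 (656.5 nm).

3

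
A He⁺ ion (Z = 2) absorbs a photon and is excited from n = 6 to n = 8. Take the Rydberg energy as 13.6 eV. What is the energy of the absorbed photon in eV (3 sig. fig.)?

0.661 eV

The Bohr energies scale as Z², so for Z = 2: E_n = −54.40/n² eV.
E_8 = −54.40/64 = −0.8500 eV and E_6 = −54.40/36 = −1.511 eV.
The photon energy is |E_8 − E_6| = 0.661 eV.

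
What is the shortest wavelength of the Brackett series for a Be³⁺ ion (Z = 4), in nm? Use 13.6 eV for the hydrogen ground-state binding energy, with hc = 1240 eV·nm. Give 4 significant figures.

91.18 nm

The Brackett series has lower level n_f = 4; the series limit corresponds to n_i → ∞.
ΔE_max = 13.6 × 16 / 4² = 13.60 eV.
λ_min = 1240 / 13.60 = 91.18 nm.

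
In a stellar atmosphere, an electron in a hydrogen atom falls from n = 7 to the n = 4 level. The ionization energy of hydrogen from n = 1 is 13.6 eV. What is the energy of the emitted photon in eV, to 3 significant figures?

E_7 = −13.60/49 = −0.2776 eV and E_4 = −13.60/16 = −0.8500 eV.
The photon energy is |E_7 − E_4| = 0.572 eV.

0.572 eV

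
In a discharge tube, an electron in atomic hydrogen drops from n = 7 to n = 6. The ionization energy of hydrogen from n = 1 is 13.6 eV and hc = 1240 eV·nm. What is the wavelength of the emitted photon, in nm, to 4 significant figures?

12370 nm

ΔE = 13.60 × (1/6² − 1/7²) = 13.60 × 0.007370 = 0.1002 eV.
λ = hc/ΔE = 1240 / 0.1002 = 12370 nm.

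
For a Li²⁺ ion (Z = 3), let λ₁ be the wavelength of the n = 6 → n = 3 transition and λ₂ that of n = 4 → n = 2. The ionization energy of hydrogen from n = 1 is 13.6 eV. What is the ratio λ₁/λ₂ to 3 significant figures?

2.25

λ ∝ 1/ΔE ∝ 1/(1/n_f² − 1/n_i²), and the Z² and hc factors cancel in the ratio.
λ₁/λ₂ = (1/2² − 1/4²)/(1/3² − 1/6²) = 0.1875/0.08333 = 2.25.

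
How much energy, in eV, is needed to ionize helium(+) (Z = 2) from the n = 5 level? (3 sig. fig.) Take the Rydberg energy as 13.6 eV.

2.18 eV

E_n = −13.6 Z²/n² = −54.40/n² eV for Z = 2.
E_5 = −54.40/25 = −2.18 eV, so ionization (to E = 0) requires 2.18 eV.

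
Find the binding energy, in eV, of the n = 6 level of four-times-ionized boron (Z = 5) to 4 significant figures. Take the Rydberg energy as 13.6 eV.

9.444 eV

E_n = −13.6 Z²/n² = −340.0/n² eV for Z = 5.
E_6 = −340.0/36 = −9.444 eV, so ionization (to E = 0) requires 9.444 eV.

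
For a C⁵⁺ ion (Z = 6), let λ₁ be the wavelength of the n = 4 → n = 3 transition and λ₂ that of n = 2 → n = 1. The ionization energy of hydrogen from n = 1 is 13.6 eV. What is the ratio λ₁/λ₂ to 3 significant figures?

15.4

λ ∝ 1/ΔE ∝ 1/(1/n_f² − 1/n_i²), and the Z² and hc factors cancel in the ratio.
λ₁/λ₂ = (1/1² − 1/2²)/(1/3² − 1/4²) = 0.7500/0.04861 = 15.4.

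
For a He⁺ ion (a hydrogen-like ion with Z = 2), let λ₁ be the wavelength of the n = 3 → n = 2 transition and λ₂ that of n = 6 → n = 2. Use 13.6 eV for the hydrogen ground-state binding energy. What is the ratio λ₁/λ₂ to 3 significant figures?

1.60

λ ∝ 1/ΔE ∝ 1/(1/n_f² − 1/n_i²), and the Z² and hc factors cancel in the ratio.
λ₁/λ₂ = (1/2² − 1/6²)/(1/2² − 1/3²) = 0.2222/0.1389 = 1.60.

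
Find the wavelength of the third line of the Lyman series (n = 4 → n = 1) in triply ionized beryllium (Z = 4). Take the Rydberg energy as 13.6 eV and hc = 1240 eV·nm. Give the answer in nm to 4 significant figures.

The Lyman series terminates on n_f = 1; the third line has n_i = 1+3 = 4.
ΔE = 217.6 × (1/1² − 1/4²) = 204.0 eV.
λ = 1240 / 204.0 = 6.078 nm.

6.078 nm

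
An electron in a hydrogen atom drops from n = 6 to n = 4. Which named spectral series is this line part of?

The series is set by the lower level: n_f = 4 is the Brackett series.

Brackett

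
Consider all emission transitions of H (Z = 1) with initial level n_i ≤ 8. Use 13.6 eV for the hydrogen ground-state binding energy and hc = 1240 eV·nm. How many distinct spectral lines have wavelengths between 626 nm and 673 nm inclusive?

Enumerate all n_i → n_f pairs with 1 ≤ n_f < n_i ≤ 8 and compute λ = 1240 / [13.6·1·(1/n_f² − 1/n_i²)].
Lines falling in [626, 673] nm: 3→2 (656.5 nm).

1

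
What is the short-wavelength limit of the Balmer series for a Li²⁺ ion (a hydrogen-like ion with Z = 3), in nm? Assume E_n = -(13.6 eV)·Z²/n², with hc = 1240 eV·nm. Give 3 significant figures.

40.5 nm

The Balmer series has lower level n_f = 2; the series limit corresponds to n_i → ∞.
ΔE_max = 13.6 × 9 / 2² = 30.60 eV.
λ_min = 1240 / 30.60 = 40.5 nm.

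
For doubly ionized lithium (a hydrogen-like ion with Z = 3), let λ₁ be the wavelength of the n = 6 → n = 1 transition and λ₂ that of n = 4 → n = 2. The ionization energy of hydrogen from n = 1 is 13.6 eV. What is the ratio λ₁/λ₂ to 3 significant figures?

0.193

λ ∝ 1/ΔE ∝ 1/(1/n_f² − 1/n_i²), and the Z² and hc factors cancel in the ratio.
λ₁/λ₂ = (1/2² − 1/4²)/(1/1² − 1/6²) = 0.1875/0.9722 = 0.193.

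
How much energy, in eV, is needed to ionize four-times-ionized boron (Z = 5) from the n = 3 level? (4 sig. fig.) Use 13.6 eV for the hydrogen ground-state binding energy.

E_n = −13.6 Z²/n² = −340.0/n² eV for Z = 5.
E_3 = −340.0/9 = −37.78 eV, so ionization (to E = 0) requires 37.78 eV.

37.78 eV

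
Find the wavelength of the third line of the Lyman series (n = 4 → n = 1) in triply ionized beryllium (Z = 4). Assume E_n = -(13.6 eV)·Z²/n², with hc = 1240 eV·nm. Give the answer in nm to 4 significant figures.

The Lyman series terminates on n_f = 1; the third line has n_i = 1+3 = 4.
ΔE = 217.6 × (1/1² − 1/4²) = 204.0 eV.
λ = 1240 / 204.0 = 6.078 nm.

6.078 nm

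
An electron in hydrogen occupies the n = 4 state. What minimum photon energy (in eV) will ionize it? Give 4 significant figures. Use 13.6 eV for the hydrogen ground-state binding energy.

E_4 = −13.60/16 = −0.8500 eV, so ionization (to E = 0) requires 0.8500 eV.

0.8500 eV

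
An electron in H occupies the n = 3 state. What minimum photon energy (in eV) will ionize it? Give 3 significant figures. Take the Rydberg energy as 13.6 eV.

1.51 eV

E_3 = −13.60/9 = −1.51 eV, so ionization (to E = 0) requires 1.51 eV.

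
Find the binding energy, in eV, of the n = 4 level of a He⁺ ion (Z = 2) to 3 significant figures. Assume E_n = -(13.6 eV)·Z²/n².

E_n = −13.6 Z²/n² = −54.40/n² eV for Z = 2.
E_4 = −54.40/16 = −3.40 eV, so ionization (to E = 0) requires 3.40 eV.

3.40 eV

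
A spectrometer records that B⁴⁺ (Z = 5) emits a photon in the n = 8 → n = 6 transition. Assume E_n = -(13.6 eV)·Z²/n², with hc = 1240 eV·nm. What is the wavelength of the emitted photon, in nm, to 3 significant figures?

For Z = 5 the level energies scale as Z², so the effective Rydberg energy is 13.6 × 25 = 340.0 eV.
ΔE = 340.0 × (1/6² − 1/8²) = 340.0 × 0.01215 = 4.132 eV.
λ = hc/ΔE = 1240 / 4.132 = 300 nm.

300 nm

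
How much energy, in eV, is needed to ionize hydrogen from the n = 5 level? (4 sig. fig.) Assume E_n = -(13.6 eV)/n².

0.5440 eV

E_5 = −13.60/25 = −0.5440 eV, so ionization (to E = 0) requires 0.5440 eV.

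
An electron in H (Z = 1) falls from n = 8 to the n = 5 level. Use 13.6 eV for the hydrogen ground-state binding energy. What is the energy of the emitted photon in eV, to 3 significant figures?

E_8 = −13.60/64 = −0.2125 eV and E_5 = −13.60/25 = −0.5440 eV.
The photon energy is |E_8 − E_5| = 0.332 eV.

0.332 eV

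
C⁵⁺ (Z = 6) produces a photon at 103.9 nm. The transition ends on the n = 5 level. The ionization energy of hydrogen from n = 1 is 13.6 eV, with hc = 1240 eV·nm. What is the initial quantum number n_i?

n_i = 8

The photon energy is ΔE = hc/λ = 1240 / 103.9 = 11.93 eV.
With Z = 6, ΔE = 489.6 × (1/n_f² − 1/n_i²), so 1/n_f² − 1/n_i² = 0.02438.
With n_f = 5: 1/n_i² = 1/25 − 0.02438 = 0.01562, so n_i ≈ 8.00.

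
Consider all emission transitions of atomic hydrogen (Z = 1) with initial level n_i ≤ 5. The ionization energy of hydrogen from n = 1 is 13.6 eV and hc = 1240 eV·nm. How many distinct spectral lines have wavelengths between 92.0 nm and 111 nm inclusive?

3

Enumerate all n_i → n_f pairs with 1 ≤ n_f < n_i ≤ 5 and compute λ = 1240 / [13.6·1·(1/n_f² − 1/n_i²)].
Lines falling in [92.0, 111] nm: 5→1 (94.98 nm), 4→1 (97.25 nm), 3→1 (102.6 nm).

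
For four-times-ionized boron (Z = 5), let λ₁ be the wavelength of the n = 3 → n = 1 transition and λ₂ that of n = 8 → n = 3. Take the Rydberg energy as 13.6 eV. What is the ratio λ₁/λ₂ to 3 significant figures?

λ ∝ 1/ΔE ∝ 1/(1/n_f² − 1/n_i²), and the Z² and hc factors cancel in the ratio.
λ₁/λ₂ = (1/3² − 1/8²)/(1/1² − 1/3²) = 0.09549/0.8889 = 0.107.

0.107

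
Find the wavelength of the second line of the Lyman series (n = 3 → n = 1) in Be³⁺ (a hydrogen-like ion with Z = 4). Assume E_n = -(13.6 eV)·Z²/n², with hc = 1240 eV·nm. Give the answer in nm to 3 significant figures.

6.41 nm

The Lyman series terminates on n_f = 1; the second line has n_i = 1+2 = 3.
ΔE = 217.6 × (1/1² − 1/3²) = 193.4 eV.
λ = 1240 / 193.4 = 6.41 nm.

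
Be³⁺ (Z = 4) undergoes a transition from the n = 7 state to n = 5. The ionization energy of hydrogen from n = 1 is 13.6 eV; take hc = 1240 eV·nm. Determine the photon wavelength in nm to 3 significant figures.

For Z = 4 the level energies scale as Z², so the effective Rydberg energy is 13.6 × 16 = 217.6 eV.
ΔE = 217.6 × (1/5² − 1/7²) = 217.6 × 0.01959 = 4.263 eV.
λ = hc/ΔE = 1240 / 4.263 = 291 nm.

291 nm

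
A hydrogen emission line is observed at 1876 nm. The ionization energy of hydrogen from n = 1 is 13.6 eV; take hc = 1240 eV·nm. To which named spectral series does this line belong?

ΔE = 1240/1876 = 0.6610 eV.
This matches 13.6 × (1/3² − 1/4²), so n_f = 3: the Paschen series.

Paschen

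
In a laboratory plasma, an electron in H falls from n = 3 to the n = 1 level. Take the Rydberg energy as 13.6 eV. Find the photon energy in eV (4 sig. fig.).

12.09 eV

E_3 = −13.60/9 = −1.511 eV and E_1 = −13.60/1 = −13.60 eV.
The photon energy is |E_3 − E_1| = 12.09 eV.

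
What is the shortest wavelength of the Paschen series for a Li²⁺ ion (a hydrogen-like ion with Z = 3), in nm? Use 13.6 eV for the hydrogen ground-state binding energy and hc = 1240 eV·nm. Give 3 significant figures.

91.2 nm

The Paschen series has lower level n_f = 3; the series limit corresponds to n_i → ∞.
ΔE_max = 13.6 × 9 / 3² = 13.60 eV.
λ_min = 1240 / 13.60 = 91.2 nm.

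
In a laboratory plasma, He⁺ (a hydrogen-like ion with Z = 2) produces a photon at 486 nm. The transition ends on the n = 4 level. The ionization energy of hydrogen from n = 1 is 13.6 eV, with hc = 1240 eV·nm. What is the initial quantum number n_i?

The photon energy is ΔE = hc/λ = 1240 / 486 = 2.551 eV.
With Z = 2, ΔE = 54.40 × (1/n_f² − 1/n_i²), so 1/n_f² − 1/n_i² = 0.04690.
With n_f = 4: 1/n_i² = 1/16 − 0.04690 = 0.01560, so n_i ≈ 8.01.

n_i = 8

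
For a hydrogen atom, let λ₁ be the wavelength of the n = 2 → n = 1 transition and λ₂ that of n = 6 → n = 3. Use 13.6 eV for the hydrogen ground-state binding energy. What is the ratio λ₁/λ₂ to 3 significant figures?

0.111

λ ∝ 1/ΔE ∝ 1/(1/n_f² − 1/n_i²), and the Z² and hc factors cancel in the ratio.
λ₁/λ₂ = (1/3² − 1/6²)/(1/1² − 1/2²) = 0.08333/0.7500 = 0.111.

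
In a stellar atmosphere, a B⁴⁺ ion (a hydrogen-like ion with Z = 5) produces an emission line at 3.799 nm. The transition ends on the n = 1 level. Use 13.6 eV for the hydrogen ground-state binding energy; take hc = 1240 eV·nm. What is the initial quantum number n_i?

The photon energy is ΔE = hc/λ = 1240 / 3.799 = 326.4 eV.
With Z = 5, ΔE = 340.0 × (1/n_f² − 1/n_i²), so 1/n_f² − 1/n_i² = 0.9600.
With n_f = 1: 1/n_i² = 1/1 − 0.9600 = 0.04000, so n_i ≈ 5.00.

n_i = 5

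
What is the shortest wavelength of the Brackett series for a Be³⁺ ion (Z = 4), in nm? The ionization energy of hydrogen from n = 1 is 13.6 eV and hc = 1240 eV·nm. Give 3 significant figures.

91.2 nm

The Brackett series has lower level n_f = 4; the series limit corresponds to n_i → ∞.
ΔE_max = 13.6 × 16 / 4² = 13.60 eV.
λ_min = 1240 / 13.60 = 91.2 nm.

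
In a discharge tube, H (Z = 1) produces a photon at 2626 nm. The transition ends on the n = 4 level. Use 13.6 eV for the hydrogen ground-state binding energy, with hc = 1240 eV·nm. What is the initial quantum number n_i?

The photon energy is ΔE = hc/λ = 1240 / 2626 = 0.4722 eV.
With Z = 1, ΔE = 13.60 × (1/n_f² − 1/n_i²), so 1/n_f² − 1/n_i² = 0.03472.
With n_f = 4: 1/n_i² = 1/16 − 0.03472 = 0.02778, so n_i ≈ 6.00.

n_i = 6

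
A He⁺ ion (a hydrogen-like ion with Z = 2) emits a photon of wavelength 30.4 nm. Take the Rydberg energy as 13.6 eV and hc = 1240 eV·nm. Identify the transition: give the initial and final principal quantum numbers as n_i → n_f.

n_i = 2, n_f = 1

The photon energy is ΔE = hc/λ = 1240 / 30.4 = 40.79 eV.
With Z = 2, ΔE = 54.40 × (1/n_f² − 1/n_i²), so 1/n_f² − 1/n_i² = 0.7498.
Trying n_f = 1 gives 1/n_i² = 0.2502, i.e. n_i ≈ 2; this pair matches.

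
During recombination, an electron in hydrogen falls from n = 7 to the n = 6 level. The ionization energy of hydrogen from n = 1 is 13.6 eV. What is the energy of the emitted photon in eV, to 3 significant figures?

0.100 eV

E_7 = −13.60/49 = −0.2776 eV and E_6 = −13.60/36 = −0.3778 eV.
The photon energy is |E_7 − E_6| = 0.100 eV.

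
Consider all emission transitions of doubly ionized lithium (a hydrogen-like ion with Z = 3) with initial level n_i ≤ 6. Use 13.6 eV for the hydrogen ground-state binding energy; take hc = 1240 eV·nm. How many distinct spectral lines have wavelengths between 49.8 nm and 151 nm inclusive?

4

Enumerate all n_i → n_f pairs with 1 ≤ n_f < n_i ≤ 6 and compute λ = 1240 / [13.6·9·(1/n_f² − 1/n_i²)].
Lines falling in [49.8, 151] nm: 4→2 (54.03 nm), 3→2 (72.94 nm), 6→3 (121.6 nm), 5→3 (142.5 nm).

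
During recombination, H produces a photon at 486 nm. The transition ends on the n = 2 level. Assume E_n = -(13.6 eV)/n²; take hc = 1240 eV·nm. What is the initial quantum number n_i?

n_i = 4

The photon energy is ΔE = hc/λ = 1240 / 486 = 2.551 eV.
With Z = 1, ΔE = 13.60 × (1/n_f² − 1/n_i²), so 1/n_f² − 1/n_i² = 0.1876.
With n_f = 2: 1/n_i² = 1/4 − 0.1876 = 0.06239, so n_i ≈ 4.00.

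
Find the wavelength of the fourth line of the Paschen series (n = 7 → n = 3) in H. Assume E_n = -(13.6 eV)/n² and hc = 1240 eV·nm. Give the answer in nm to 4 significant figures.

The Paschen series terminates on n_f = 3; the fourth line has n_i = 3+4 = 7.
ΔE = 13.60 × (1/3² − 1/7²) = 1.234 eV.
λ = 1240 / 1.234 = 1005 nm.

1005 nm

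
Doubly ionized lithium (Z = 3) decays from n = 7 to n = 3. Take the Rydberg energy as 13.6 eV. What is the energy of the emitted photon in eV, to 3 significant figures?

The Bohr energies scale as Z², so for Z = 3: E_n = −122.4/n² eV.
E_7 = −122.4/49 = −2.498 eV and E_3 = −122.4/9 = −13.60 eV.
The photon energy is |E_7 − E_3| = 11.1 eV.

11.1 eV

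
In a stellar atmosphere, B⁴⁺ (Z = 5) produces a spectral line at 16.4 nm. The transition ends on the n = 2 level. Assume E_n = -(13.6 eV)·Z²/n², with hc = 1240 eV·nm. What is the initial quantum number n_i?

The photon energy is ΔE = hc/λ = 1240 / 16.4 = 75.61 eV.
With Z = 5, ΔE = 340.0 × (1/n_f² − 1/n_i²), so 1/n_f² − 1/n_i² = 0.2224.
With n_f = 2: 1/n_i² = 1/4 − 0.2224 = 0.02762, so n_i ≈ 6.02.

n_i = 6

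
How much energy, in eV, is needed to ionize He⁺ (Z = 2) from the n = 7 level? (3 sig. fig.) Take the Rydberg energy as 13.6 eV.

1.11 eV

E_n = −13.6 Z²/n² = −54.40/n² eV for Z = 2.
E_7 = −54.40/49 = −1.11 eV, so ionization (to E = 0) requires 1.11 eV.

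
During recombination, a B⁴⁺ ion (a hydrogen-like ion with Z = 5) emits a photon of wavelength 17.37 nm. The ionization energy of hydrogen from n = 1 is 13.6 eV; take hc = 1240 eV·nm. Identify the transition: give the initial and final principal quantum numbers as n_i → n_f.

The photon energy is ΔE = hc/λ = 1240 / 17.37 = 71.39 eV.
With Z = 5, ΔE = 340.0 × (1/n_f² − 1/n_i²), so 1/n_f² − 1/n_i² = 0.2100.
Trying n_f = 2 gives 1/n_i² = 0.04004, i.e. n_i ≈ 5; this pair matches.

n_i = 5, n_f = 2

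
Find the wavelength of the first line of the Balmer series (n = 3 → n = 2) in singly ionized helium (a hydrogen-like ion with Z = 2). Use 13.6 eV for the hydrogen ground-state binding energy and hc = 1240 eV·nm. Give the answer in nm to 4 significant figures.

The Balmer series terminates on n_f = 2; the first line has n_i = 2+1 = 3.
ΔE = 54.40 × (1/2² − 1/3²) = 7.556 eV.
λ = 1240 / 7.556 = 164.1 nm.

164.1 nm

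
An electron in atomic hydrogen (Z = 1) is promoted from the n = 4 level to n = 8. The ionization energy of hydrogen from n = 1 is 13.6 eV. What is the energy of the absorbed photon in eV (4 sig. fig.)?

0.6375 eV

E_8 = −13.60/64 = −0.2125 eV and E_4 = −13.60/16 = −0.8500 eV.
The photon energy is |E_8 − E_4| = 0.6375 eV.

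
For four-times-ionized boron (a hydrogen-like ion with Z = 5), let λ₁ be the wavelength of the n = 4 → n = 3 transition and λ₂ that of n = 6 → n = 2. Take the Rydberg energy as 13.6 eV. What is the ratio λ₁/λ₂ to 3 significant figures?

4.57

λ ∝ 1/ΔE ∝ 1/(1/n_f² − 1/n_i²), and the Z² and hc factors cancel in the ratio.
λ₁/λ₂ = (1/2² − 1/6²)/(1/3² − 1/4²) = 0.2222/0.04861 = 4.57.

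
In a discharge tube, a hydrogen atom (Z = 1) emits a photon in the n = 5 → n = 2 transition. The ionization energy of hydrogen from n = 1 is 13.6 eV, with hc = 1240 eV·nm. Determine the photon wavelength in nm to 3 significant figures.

434 nm

ΔE = 13.60 × (1/2² − 1/5²) = 13.60 × 0.2100 = 2.856 eV.
λ = hc/ΔE = 1240 / 2.856 = 434 nm.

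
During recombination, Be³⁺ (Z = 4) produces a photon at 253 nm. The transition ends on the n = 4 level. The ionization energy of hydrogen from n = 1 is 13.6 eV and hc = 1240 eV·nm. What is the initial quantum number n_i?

The photon energy is ΔE = hc/λ = 1240 / 253 = 4.901 eV.
With Z = 4, ΔE = 217.6 × (1/n_f² − 1/n_i²), so 1/n_f² − 1/n_i² = 0.02252.
With n_f = 4: 1/n_i² = 1/16 − 0.02252 = 0.03998, so n_i ≈ 5.00.

n_i = 5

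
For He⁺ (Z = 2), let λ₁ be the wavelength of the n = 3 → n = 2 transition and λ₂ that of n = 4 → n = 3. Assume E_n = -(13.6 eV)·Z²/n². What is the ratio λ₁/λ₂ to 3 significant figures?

λ ∝ 1/ΔE ∝ 1/(1/n_f² − 1/n_i²), and the Z² and hc factors cancel in the ratio.
λ₁/λ₂ = (1/3² − 1/4²)/(1/2² − 1/3²) = 0.04861/0.1389 = 0.350.

0.350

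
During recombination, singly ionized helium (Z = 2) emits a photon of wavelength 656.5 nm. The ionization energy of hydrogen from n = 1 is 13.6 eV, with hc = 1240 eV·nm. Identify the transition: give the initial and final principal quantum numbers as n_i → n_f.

The photon energy is ΔE = hc/λ = 1240 / 656.5 = 1.889 eV.
With Z = 2, ΔE = 54.40 × (1/n_f² − 1/n_i²), so 1/n_f² − 1/n_i² = 0.03472.
Trying n_f = 4 gives 1/n_i² = 0.02778, i.e. n_i ≈ 6; this pair matches.

n_i = 6, n_f = 4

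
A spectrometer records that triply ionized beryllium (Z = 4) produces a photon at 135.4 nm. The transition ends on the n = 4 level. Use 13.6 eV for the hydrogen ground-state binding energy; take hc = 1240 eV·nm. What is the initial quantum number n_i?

The photon energy is ΔE = hc/λ = 1240 / 135.4 = 9.158 eV.
With Z = 4, ΔE = 217.6 × (1/n_f² − 1/n_i²), so 1/n_f² − 1/n_i² = 0.04209.
With n_f = 4: 1/n_i² = 1/16 − 0.04209 = 0.02041, so n_i ≈ 7.00.

n_i = 7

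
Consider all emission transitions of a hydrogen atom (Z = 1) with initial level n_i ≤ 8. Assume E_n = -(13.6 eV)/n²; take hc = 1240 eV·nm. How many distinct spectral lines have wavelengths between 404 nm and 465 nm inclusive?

Enumerate all n_i → n_f pairs with 1 ≤ n_f < n_i ≤ 8 and compute λ = 1240 / [13.6·1·(1/n_f² − 1/n_i²)].
Lines falling in [404, 465] nm: 6→2 (410.3 nm), 5→2 (434.2 nm).

2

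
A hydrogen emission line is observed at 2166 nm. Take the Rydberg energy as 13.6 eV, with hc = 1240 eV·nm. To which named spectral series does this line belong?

ΔE = 1240/2166 = 0.5725 eV.
This matches 13.6 × (1/4² − 1/7²), so n_f = 4: the Brackett series.

Brackett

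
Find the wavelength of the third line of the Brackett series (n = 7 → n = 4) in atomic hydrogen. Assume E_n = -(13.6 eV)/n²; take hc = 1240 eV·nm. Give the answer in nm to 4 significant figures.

The Brackett series terminates on n_f = 4; the third line has n_i = 4+3 = 7.
ΔE = 13.60 × (1/4² − 1/7²) = 0.5724 eV.
λ = 1240 / 0.5724 = 2166 nm.

2166 nm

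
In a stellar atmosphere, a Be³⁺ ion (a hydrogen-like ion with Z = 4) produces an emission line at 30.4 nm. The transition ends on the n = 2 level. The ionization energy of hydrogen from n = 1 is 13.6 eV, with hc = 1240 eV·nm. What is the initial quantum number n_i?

The photon energy is ΔE = hc/λ = 1240 / 30.4 = 40.79 eV.
With Z = 4, ΔE = 217.6 × (1/n_f² − 1/n_i²), so 1/n_f² − 1/n_i² = 0.1875.
With n_f = 2: 1/n_i² = 1/4 − 0.1875 = 0.06255, so n_i ≈ 4.00.

n_i = 4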